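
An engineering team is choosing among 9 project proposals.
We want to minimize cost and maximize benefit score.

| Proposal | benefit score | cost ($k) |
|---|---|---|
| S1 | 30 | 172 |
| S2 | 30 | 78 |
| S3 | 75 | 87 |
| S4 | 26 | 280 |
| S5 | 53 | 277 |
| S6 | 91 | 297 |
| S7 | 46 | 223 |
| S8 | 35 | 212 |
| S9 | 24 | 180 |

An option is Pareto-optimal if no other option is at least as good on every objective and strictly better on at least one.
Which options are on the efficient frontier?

S2, S3, S6

S1: dominated by S2 (benefit score 30≥30, cost 78≤172).
S2: not dominated (best cost).
S3: not dominated.
S4: dominated by S1 (benefit score 30≥26, cost 172≤280).
S5: dominated by S3 (benefit score 75≥53, cost 87≤277).
S6: not dominated (best benefit score).
S7: dominated by S3 (benefit score 75≥46, cost 87≤223).
S8: dominated by S3 (benefit score 75≥35, cost 87≤212).
S9: dominated by S1 (benefit score 30≥24, cost 172≤180).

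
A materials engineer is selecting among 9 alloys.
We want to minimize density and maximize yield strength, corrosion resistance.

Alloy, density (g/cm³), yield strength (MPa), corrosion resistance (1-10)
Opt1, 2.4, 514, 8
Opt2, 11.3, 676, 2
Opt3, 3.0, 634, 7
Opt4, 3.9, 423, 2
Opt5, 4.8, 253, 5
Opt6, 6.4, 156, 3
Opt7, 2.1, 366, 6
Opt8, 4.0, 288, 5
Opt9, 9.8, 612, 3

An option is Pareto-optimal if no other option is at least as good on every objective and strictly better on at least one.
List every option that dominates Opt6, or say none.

Opt1, Opt3, Opt5, Opt7, Opt8

Opt1: density 2.4≤6.4, yield strength 514≥156, corrosion resistance 8≥3 — dominates Opt6.
Opt3: density 3.0≤6.4, yield strength 634≥156, corrosion resistance 7≥3 — dominates Opt6.
Opt5: density 4.8≤6.4, yield strength 253≥156, corrosion resistance 5≥3 — dominates Opt6.
Opt7: density 2.1≤6.4, yield strength 366≥156, corrosion resistance 6≥3 — dominates Opt6.
Opt8: density 4.0≤6.4, yield strength 288≥156, corrosion resistance 5≥3 — dominates Opt6.
Others (Opt2, Opt4, Opt9) are each worse than Opt6 on at least one objective.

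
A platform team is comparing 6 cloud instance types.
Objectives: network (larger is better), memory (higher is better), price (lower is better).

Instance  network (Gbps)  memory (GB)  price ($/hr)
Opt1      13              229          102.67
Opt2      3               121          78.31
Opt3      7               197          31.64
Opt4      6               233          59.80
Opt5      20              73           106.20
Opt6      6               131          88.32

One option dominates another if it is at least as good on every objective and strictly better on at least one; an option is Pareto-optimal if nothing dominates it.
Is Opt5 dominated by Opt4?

Opt4 vs Opt5: Opt4 is worse on network (6 vs 20), so it does not dominate Opt5.

No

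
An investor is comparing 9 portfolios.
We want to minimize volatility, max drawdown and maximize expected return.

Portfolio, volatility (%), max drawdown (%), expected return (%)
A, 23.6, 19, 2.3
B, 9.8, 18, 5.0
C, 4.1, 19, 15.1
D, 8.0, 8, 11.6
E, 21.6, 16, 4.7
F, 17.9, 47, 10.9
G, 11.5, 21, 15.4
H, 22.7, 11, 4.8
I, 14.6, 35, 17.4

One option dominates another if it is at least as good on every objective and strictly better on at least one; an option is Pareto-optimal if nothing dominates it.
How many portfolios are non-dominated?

A: dominated by B (volatility 9.8≤23.6, max drawdown 18≤19, expected return 5.0≥2.3).
B: dominated by D (volatility 8.0≤9.8, max drawdown 8≤18, expected return 11.6≥5.0).
C: not dominated (best volatility).
D: not dominated (best max drawdown).
E: dominated by D (volatility 8.0≤21.6, max drawdown 8≤16, expected return 11.6≥4.7).
F: dominated by C (volatility 4.1≤17.9, max drawdown 19≤47, expected return 15.1≥10.9).
G: not dominated.
H: dominated by D (volatility 8.0≤22.7, max drawdown 8≤11, expected return 11.6≥4.8).
I: not dominated (best expected return).
Pareto-optimal: C, D, G, I → 4.

4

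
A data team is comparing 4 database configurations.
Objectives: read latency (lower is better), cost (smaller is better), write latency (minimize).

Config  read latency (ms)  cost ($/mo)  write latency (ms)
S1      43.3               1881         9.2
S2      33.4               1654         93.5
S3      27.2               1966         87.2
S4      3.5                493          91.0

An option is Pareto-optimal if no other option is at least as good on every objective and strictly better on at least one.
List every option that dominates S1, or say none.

none

S2: worse on write latency (93.5 vs 9.2).
S3: worse on cost (1966 vs 1881).
S4: worse on write latency (91.0 vs 9.2).
No option dominates S1.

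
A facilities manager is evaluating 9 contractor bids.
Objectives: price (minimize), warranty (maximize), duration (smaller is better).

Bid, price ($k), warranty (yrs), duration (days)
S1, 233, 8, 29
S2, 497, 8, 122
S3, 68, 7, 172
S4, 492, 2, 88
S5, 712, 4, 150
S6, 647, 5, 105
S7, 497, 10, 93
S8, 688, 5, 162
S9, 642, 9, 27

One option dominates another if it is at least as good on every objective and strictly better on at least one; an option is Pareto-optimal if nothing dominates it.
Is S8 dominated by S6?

S6 vs S8: price 647≤688, warranty 5≥5, duration 105≤162 — S6 is at least as good on every objective with at least one strict improvement.

Yes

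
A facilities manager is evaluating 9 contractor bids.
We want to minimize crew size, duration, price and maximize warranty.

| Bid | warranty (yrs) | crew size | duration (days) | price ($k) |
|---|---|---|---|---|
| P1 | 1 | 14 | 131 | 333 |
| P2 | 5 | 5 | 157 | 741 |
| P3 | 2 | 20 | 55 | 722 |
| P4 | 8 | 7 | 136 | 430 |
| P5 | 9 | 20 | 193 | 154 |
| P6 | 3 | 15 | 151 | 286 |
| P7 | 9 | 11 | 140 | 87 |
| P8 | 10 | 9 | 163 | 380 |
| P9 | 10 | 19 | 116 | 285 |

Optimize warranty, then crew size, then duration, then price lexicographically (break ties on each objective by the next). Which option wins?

First maximize warranty: best is 10, kept {P8, P9}.
Then minimize crew size: best is 9, kept {P8}.

P8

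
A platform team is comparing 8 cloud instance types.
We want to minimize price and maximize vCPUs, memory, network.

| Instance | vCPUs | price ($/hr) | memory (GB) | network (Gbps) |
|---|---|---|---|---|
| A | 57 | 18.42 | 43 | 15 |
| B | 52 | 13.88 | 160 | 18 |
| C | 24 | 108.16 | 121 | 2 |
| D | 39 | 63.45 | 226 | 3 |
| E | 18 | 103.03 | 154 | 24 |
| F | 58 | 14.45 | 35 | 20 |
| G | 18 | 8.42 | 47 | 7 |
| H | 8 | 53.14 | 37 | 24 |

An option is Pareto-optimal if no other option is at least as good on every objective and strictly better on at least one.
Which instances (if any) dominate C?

B: vCPUs 52≥24, price 13.88≤108.16, memory 160≥121, network 18≥2 — dominates C.
D: vCPUs 39≥24, price 63.45≤108.16, memory 226≥121, network 3≥2 — dominates C.
Others (A, E, F, G, H) are each worse than C on at least one objective.

B, D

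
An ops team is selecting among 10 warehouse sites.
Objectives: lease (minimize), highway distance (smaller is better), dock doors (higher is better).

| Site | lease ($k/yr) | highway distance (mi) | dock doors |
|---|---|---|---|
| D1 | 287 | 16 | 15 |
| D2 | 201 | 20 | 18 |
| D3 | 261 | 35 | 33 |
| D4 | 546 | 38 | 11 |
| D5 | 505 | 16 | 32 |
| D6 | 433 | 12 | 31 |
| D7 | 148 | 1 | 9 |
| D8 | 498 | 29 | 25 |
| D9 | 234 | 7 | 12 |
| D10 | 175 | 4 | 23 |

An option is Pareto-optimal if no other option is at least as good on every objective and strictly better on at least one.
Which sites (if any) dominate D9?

D10

D10: lease 175≤234, highway distance 4≤7, dock doors 23≥12 — dominates D9.
Others (D1, D2, D3, D4, D5, D6, D7, D8) are each worse than D9 on at least one objective.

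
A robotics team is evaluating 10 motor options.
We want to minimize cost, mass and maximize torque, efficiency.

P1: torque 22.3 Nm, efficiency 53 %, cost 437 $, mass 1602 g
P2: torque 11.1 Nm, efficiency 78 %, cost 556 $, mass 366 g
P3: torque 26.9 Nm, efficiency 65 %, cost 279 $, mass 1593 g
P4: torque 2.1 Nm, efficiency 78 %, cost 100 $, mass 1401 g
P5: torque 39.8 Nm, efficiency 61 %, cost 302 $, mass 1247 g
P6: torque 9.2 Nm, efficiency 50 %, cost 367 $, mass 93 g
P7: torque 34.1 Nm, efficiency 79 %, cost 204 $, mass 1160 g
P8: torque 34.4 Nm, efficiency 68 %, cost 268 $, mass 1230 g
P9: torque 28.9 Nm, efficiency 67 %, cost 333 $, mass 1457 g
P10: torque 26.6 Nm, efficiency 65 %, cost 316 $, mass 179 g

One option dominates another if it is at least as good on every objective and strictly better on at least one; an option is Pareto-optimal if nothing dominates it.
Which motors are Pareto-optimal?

P2, P4, P5, P6, P7, P8, P10

P1: dominated by P3 (torque 26.9≥22.3, efficiency 65≥53, cost 279≤437, mass 1593≤1602).
P2: not dominated.
P3: dominated by P7 (torque 34.1≥26.9, efficiency 79≥65, cost 204≤279, mass 1160≤1593).
P4: not dominated (best cost).
P5: not dominated (best torque).
P6: not dominated (best mass).
P7: not dominated (best efficiency).
P8: not dominated.
P9: dominated by P7 (torque 34.1≥28.9, efficiency 79≥67, cost 204≤333, mass 1160≤1457).
P10: not dominated.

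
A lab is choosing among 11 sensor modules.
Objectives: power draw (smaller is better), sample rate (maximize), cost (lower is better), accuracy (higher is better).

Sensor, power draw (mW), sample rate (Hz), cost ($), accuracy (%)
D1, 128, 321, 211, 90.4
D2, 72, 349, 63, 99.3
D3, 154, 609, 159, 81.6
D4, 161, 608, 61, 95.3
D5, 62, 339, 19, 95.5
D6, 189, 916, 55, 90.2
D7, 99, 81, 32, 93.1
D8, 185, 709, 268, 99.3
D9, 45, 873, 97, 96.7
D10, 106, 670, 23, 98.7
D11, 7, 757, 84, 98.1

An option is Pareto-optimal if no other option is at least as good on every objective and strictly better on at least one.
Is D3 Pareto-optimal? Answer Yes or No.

D9 vs D3: power draw 45≤154, sample rate 873≥609, cost 97≤159, accuracy 96.7≥81.6 — D9 is at least as good on every objective and strictly better on at least one, so D9 dominates D3.

No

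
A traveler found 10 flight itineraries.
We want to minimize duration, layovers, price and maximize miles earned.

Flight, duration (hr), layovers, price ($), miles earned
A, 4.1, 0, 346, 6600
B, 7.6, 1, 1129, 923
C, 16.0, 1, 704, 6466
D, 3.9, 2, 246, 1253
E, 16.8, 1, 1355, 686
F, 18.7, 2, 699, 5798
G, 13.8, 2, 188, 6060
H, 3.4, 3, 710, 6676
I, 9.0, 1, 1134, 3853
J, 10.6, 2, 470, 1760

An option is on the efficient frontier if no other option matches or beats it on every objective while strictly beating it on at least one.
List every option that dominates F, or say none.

A: duration 4.1≤18.7, layovers 0≤2, price 346≤699, miles earned 6600≥5798 — dominates F.
G: duration 13.8≤18.7, layovers 2≤2, price 188≤699, miles earned 6060≥5798 — dominates F.
Others (B, C, D, E, H, I, J) are each worse than F on at least one objective.

A, G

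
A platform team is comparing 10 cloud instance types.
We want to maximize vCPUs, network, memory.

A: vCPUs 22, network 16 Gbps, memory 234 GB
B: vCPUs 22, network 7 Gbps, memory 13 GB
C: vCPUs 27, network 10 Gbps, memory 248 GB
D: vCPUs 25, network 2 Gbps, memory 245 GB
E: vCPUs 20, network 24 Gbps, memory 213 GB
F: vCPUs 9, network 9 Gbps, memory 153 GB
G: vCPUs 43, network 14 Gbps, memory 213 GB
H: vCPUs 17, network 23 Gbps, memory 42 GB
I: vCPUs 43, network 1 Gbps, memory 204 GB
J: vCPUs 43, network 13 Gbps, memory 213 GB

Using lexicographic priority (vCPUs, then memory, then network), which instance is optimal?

First maximize vCPUs: best is 43, kept {G, I, J}.
Then maximize memory: best is 213, kept {G, J}.
Then maximize network: best is 14, kept {G}.

G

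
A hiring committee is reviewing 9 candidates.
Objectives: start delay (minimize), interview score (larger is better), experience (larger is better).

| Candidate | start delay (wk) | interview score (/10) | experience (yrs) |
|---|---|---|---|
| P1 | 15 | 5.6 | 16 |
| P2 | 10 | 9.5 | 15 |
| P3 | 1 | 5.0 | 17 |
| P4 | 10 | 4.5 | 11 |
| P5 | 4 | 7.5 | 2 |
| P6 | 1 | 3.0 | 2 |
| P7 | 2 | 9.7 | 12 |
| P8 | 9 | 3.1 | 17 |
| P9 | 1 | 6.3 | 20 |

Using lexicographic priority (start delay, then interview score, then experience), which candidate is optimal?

P9

First minimize start delay: best is 1, kept {P3, P6, P9}.
Then maximize interview score: best is 6.3, kept {P9}.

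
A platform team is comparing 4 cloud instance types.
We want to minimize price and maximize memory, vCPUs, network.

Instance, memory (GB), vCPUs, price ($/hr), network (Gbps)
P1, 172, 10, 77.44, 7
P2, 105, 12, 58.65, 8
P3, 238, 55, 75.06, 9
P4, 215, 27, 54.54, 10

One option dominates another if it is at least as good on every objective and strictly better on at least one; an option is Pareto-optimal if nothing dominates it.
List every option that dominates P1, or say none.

P3, P4

P3: memory 238≥172, vCPUs 55≥10, price 75.06≤77.44, network 9≥7 — dominates P1.
P4: memory 215≥172, vCPUs 27≥10, price 54.54≤77.44, network 10≥7 — dominates P1.
Others (P2) are each worse than P1 on at least one objective.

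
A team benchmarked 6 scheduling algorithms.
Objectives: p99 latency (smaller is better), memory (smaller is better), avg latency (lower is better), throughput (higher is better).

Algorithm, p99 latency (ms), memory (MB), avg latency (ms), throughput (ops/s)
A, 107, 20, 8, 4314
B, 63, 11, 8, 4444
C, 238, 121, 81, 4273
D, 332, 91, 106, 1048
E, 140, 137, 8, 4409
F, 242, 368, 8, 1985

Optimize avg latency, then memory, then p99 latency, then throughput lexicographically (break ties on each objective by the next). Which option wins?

First minimize avg latency: best is 8, kept {A, B, E, F}.
Then minimize memory: best is 11, kept {B}.

B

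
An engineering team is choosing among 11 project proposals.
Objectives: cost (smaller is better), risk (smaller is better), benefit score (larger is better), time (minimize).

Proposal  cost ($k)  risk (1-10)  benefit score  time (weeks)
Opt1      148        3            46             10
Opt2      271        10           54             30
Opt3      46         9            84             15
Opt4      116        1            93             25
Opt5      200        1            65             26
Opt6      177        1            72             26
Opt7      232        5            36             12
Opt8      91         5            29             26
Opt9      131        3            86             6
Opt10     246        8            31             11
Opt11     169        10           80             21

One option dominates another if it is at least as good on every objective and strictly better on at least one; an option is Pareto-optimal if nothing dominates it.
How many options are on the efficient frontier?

Opt1: dominated by Opt9 (cost 131≤148, risk 3≤3, benefit score 86≥46, time 6≤10).
Opt2: dominated by Opt3 (cost 46≤271, risk 9≤10, benefit score 84≥54, time 15≤30).
Opt3: not dominated (best cost).
Opt4: not dominated (best benefit score).
Opt5: dominated by Opt4 (cost 116≤200, risk 1≤1, benefit score 93≥65, time 25≤26).
Opt6: dominated by Opt4 (cost 116≤177, risk 1≤1, benefit score 93≥72, time 25≤26).
Opt7: dominated by Opt1 (cost 148≤232, risk 3≤5, benefit score 46≥36, time 10≤12).
Opt8: not dominated.
Opt9: not dominated (best time).
Opt10: dominated by Opt1 (cost 148≤246, risk 3≤8, benefit score 46≥31, time 10≤11).
Opt11: dominated by Opt3 (cost 46≤169, risk 9≤10, benefit score 84≥80, time 15≤21).
Pareto-optimal: Opt3, Opt4, Opt8, Opt9 → 4.

4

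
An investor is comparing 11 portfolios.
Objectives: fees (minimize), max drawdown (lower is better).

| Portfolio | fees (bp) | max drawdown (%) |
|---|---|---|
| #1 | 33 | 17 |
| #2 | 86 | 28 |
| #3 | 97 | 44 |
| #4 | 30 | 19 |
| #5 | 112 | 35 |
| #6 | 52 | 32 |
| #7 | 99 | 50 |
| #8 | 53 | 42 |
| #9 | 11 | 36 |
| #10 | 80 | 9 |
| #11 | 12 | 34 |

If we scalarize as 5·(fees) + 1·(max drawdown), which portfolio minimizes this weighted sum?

#9

#1: 5·33 + 1·17 = 182
#2: 5·86 + 1·28 = 458
#3: 5·97 + 1·44 = 529
#4: 5·30 + 1·19 = 169
#5: 5·112 + 1·35 = 595
#6: 5·52 + 1·32 = 292
#7: 5·99 + 1·50 = 545
#8: 5·53 + 1·42 = 307
#9: 5·11 + 1·36 = 91
#10: 5·80 + 1·9 = 409
#11: 5·12 + 1·34 = 94
Lowest: #9 at 91.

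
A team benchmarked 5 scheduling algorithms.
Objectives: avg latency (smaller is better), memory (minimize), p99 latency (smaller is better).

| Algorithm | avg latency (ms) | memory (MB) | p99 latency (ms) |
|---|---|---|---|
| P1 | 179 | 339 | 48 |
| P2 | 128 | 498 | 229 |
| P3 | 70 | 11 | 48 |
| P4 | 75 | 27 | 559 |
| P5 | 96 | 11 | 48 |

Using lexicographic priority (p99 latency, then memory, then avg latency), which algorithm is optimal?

P3

First minimize p99 latency: best is 48, kept {P1, P3, P5}.
Then minimize memory: best is 11, kept {P3, P5}.
Then minimize avg latency: best is 70, kept {P3}.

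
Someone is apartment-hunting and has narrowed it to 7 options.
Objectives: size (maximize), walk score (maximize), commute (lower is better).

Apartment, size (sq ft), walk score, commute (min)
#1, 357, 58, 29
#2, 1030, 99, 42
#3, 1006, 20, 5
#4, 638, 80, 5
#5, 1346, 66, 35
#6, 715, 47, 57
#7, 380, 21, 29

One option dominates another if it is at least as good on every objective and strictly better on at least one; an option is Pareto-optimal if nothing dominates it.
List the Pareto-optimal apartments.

#2, #3, #4, #5

#1: dominated by #4 (size 638≥357, walk score 80≥58, commute 5≤29).
#2: not dominated (best walk score).
#3: not dominated.
#4: not dominated.
#5: not dominated (best size).
#6: dominated by #2 (size 1030≥715, walk score 99≥47, commute 42≤57).
#7: dominated by #4 (size 638≥380, walk score 80≥21, commute 5≤29).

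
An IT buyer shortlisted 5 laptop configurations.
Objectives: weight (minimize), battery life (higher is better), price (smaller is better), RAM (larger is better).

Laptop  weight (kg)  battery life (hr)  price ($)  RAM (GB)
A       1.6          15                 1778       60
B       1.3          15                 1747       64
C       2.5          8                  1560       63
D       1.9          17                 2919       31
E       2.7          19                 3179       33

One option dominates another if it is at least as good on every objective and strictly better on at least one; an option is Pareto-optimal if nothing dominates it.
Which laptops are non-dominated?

B, C, D, E

A: dominated by B (weight 1.3≤1.6, battery life 15≥15, price 1747≤1778, RAM 64≥60).
B: not dominated (best weight).
C: not dominated (best price).
D: not dominated.
E: not dominated (best battery life).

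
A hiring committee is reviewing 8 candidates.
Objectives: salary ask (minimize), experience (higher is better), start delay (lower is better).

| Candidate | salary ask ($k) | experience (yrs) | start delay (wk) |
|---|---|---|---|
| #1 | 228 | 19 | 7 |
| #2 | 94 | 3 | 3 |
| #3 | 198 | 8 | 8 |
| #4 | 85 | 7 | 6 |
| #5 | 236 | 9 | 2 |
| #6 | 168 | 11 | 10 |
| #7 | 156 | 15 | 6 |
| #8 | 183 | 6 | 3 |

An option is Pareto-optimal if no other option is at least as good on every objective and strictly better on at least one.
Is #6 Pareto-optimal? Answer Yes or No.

#7 vs #6: salary ask 156≤168, experience 15≥11, start delay 6≤10 — #7 is at least as good on every objective and strictly better on at least one, so #7 dominates #6.

No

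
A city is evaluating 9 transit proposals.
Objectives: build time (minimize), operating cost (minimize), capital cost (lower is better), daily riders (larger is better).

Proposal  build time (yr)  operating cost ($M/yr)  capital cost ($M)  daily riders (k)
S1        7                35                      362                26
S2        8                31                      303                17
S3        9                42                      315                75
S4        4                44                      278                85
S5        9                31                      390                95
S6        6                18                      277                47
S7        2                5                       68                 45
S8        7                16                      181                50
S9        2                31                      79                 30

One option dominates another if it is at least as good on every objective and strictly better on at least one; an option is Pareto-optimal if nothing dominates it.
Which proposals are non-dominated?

S3, S4, S5, S6, S7, S8

S1: dominated by S6 (build time 6≤7, operating cost 18≤35, capital cost 277≤362, daily riders 47≥26).
S2: dominated by S6 (build time 6≤8, operating cost 18≤31, capital cost 277≤303, daily riders 47≥17).
S3: not dominated.
S4: not dominated.
S5: not dominated (best daily riders).
S6: not dominated.
S7: not dominated (best operating cost).
S8: not dominated.
S9: dominated by S7 (build time 2≤2, operating cost 5≤31, capital cost 68≤79, daily riders 45≥30).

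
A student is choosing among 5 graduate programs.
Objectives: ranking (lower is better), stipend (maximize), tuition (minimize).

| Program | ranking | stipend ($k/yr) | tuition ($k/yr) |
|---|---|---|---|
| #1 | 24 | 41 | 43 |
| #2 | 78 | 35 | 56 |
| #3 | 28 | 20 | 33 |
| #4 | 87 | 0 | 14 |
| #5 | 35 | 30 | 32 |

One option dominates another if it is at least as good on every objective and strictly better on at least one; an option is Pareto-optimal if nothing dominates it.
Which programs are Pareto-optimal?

#1: not dominated (best ranking).
#2: dominated by #1 (ranking 24≤78, stipend 41≥35, tuition 43≤56).
#3: not dominated.
#4: not dominated (best tuition).
#5: not dominated.

#1, #3, #4, #5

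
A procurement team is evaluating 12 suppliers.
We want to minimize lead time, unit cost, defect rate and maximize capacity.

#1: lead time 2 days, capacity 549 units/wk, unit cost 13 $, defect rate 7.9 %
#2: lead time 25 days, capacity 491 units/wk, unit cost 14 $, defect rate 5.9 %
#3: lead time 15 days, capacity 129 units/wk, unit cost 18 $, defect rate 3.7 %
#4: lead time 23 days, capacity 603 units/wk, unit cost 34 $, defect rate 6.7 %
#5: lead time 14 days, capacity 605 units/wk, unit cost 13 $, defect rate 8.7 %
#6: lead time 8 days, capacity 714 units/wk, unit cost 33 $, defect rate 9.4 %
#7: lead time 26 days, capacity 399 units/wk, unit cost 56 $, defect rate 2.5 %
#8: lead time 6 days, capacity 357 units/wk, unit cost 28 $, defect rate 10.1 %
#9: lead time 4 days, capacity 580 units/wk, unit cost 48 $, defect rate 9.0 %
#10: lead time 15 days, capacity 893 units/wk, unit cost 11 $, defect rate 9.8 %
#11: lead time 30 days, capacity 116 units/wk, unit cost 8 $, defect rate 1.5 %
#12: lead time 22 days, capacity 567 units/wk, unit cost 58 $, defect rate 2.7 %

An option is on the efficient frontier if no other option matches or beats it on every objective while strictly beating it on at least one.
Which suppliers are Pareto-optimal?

#1: not dominated (best lead time).
#2: not dominated.
#3: not dominated.
#4: not dominated.
#5: not dominated.
#6: not dominated.
#7: not dominated.
#8: dominated by #1 (lead time 2≤6, capacity 549≥357, unit cost 13≤28, defect rate 7.9≤10.1).
#9: not dominated.
#10: not dominated (best capacity).
#11: not dominated (best unit cost).
#12: not dominated.

#1, #2, #3, #4, #5, #6, #7, #9, #10, #11, #12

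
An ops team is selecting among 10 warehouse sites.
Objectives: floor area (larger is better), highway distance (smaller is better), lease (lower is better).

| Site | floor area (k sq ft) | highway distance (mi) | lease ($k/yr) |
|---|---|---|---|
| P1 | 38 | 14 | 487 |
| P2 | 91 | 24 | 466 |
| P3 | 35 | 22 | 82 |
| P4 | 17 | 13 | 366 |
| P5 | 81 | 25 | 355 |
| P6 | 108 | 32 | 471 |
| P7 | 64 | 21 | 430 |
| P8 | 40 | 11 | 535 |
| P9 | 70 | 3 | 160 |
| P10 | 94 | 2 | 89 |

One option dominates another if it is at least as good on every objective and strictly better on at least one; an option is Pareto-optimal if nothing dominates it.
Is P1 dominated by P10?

P10 vs P1: floor area 94≥38, highway distance 2≤14, lease 89≤487 — P10 is at least as good on every objective with at least one strict improvement.

Yes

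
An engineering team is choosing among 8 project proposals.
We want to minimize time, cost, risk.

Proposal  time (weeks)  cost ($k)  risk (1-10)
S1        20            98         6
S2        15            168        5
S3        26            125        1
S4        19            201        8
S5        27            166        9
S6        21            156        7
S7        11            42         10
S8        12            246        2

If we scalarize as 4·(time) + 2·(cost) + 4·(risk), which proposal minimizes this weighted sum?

S7

S1: 4·20 + 2·98 + 4·6 = 300
S2: 4·15 + 2·168 + 4·5 = 416
S3: 4·26 + 2·125 + 4·1 = 358
S4: 4·19 + 2·201 + 4·8 = 510
S5: 4·27 + 2·166 + 4·9 = 476
S6: 4·21 + 2·156 + 4·7 = 424
S7: 4·11 + 2·42 + 4·10 = 168
S8: 4·12 + 2·246 + 4·2 = 548
Lowest: S7 at 168.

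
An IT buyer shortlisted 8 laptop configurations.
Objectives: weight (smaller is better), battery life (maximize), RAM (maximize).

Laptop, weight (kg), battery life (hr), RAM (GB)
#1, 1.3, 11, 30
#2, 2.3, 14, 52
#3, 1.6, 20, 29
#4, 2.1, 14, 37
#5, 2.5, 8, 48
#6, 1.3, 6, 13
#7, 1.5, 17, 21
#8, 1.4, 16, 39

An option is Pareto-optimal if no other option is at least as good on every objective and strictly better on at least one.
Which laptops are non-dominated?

#1, #2, #3, #7, #8

#1: not dominated.
#2: not dominated (best RAM).
#3: not dominated (best battery life).
#4: dominated by #8 (weight 1.4≤2.1, battery life 16≥14, RAM 39≥37).
#5: dominated by #2 (weight 2.3≤2.5, battery life 14≥8, RAM 52≥48).
#6: dominated by #1 (weight 1.3≤1.3, battery life 11≥6, RAM 30≥13).
#7: not dominated.
#8: not dominated.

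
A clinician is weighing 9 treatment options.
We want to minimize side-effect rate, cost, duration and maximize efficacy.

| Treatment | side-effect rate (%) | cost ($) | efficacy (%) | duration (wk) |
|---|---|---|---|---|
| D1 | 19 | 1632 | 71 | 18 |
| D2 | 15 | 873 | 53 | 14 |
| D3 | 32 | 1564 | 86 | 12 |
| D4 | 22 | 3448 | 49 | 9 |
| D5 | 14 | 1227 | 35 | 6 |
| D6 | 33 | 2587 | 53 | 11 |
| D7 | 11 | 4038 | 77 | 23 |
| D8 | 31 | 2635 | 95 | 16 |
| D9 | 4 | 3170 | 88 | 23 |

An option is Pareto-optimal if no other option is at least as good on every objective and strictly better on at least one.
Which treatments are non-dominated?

D1, D2, D3, D4, D5, D6, D8, D9

D1: not dominated.
D2: not dominated (best cost).
D3: not dominated.
D4: not dominated.
D5: not dominated (best duration).
D6: not dominated.
D7: dominated by D9 (side-effect rate 4≤11, cost 3170≤4038, efficacy 88≥77, duration 23≤23).
D8: not dominated (best efficacy).
D9: not dominated (best side-effect rate).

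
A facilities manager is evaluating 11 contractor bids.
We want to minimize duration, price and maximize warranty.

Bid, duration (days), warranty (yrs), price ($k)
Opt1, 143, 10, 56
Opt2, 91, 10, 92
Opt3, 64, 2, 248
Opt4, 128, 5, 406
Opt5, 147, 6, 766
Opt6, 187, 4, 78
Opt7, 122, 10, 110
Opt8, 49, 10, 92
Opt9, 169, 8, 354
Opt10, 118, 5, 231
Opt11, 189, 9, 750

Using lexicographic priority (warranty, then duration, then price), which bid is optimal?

Opt8

First maximize warranty: best is 10, kept {Opt1, Opt2, Opt7, Opt8}.
Then minimize duration: best is 49, kept {Opt8}.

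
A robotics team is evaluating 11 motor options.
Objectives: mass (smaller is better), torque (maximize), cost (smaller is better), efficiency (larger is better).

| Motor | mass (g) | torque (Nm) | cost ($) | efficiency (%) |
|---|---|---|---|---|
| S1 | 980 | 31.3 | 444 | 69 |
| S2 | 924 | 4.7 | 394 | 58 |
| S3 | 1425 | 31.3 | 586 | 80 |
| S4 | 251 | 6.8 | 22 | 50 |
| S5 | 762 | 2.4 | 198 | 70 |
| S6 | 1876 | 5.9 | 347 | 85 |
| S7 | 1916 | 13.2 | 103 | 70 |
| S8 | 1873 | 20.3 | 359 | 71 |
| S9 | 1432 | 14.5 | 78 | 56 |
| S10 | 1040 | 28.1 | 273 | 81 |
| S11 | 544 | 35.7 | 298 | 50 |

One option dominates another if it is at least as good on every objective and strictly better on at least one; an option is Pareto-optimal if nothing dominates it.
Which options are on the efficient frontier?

S1, S2, S3, S4, S5, S6, S7, S9, S10, S11

S1: not dominated.
S2: not dominated.
S3: not dominated.
S4: not dominated (best mass).
S5: not dominated.
S6: not dominated (best efficiency).
S7: not dominated.
S8: dominated by S10 (mass 1040≤1873, torque 28.1≥20.3, cost 273≤359, efficiency 81≥71).
S9: not dominated.
S10: not dominated.
S11: not dominated (best torque).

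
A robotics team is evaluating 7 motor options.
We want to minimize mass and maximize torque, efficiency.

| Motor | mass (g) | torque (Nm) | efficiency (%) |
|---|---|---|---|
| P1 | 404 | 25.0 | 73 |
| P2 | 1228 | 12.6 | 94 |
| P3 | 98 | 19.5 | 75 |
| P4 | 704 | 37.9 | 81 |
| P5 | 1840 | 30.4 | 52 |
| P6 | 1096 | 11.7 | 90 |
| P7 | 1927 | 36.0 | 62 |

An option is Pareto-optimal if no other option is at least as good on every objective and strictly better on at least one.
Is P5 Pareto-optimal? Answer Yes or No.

No

P4 vs P5: mass 704≤1840, torque 37.9≥30.4, efficiency 81≥52 — P4 is at least as good on every objective and strictly better on at least one, so P4 dominates P5.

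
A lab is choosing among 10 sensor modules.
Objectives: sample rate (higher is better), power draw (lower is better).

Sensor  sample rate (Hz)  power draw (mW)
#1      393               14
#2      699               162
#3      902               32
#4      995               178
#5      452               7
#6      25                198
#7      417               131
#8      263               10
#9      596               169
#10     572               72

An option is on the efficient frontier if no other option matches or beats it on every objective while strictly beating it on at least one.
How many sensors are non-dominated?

#1: dominated by #5 (sample rate 452≥393, power draw 7≤14).
#2: dominated by #3 (sample rate 902≥699, power draw 32≤162).
#3: not dominated.
#4: not dominated (best sample rate).
#5: not dominated (best power draw).
#6: dominated by #1 (sample rate 393≥25, power draw 14≤198).
#7: dominated by #3 (sample rate 902≥417, power draw 32≤131).
#8: dominated by #5 (sample rate 452≥263, power draw 7≤10).
#9: dominated by #2 (sample rate 699≥596, power draw 162≤169).
#10: dominated by #3 (sample rate 902≥572, power draw 32≤72).
Pareto-optimal: #3, #4, #5 → 3.

3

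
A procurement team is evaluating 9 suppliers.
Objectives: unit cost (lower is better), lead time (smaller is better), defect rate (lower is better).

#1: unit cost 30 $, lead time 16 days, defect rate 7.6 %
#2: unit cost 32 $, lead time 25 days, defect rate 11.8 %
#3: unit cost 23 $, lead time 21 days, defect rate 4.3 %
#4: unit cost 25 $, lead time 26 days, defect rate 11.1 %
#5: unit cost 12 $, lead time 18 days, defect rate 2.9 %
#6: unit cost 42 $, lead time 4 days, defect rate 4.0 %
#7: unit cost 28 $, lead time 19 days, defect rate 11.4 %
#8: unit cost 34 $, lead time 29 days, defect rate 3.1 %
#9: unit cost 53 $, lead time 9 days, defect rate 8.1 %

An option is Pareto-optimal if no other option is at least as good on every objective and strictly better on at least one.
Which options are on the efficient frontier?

#1, #5, #6

#1: not dominated.
#2: dominated by #1 (unit cost 30≤32, lead time 16≤25, defect rate 7.6≤11.8).
#3: dominated by #5 (unit cost 12≤23, lead time 18≤21, defect rate 2.9≤4.3).
#4: dominated by #3 (unit cost 23≤25, lead time 21≤26, defect rate 4.3≤11.1).
#5: not dominated (best unit cost).
#6: not dominated (best lead time).
#7: dominated by #5 (unit cost 12≤28, lead time 18≤19, defect rate 2.9≤11.4).
#8: dominated by #5 (unit cost 12≤34, lead time 18≤29, defect rate 2.9≤3.1).
#9: dominated by #6 (unit cost 42≤53, lead time 4≤9, defect rate 4.0≤8.1).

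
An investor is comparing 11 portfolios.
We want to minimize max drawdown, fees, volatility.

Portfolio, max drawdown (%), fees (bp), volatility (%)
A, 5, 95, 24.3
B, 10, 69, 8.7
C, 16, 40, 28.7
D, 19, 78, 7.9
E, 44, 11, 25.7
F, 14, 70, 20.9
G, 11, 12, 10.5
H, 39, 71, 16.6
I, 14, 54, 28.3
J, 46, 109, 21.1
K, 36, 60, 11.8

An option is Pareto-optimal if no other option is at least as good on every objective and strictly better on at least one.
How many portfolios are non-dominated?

5

A: not dominated (best max drawdown).
B: not dominated.
C: dominated by G (max drawdown 11≤16, fees 12≤40, volatility 10.5≤28.7).
D: not dominated (best volatility).
E: not dominated (best fees).
F: dominated by B (max drawdown 10≤14, fees 69≤70, volatility 8.7≤20.9).
G: not dominated.
H: dominated by B (max drawdown 10≤39, fees 69≤71, volatility 8.7≤16.6).
I: dominated by G (max drawdown 11≤14, fees 12≤54, volatility 10.5≤28.3).
J: dominated by B (max drawdown 10≤46, fees 69≤109, volatility 8.7≤21.1).
K: dominated by G (max drawdown 11≤36, fees 12≤60, volatility 10.5≤11.8).
Pareto-optimal: A, B, D, E, G → 5.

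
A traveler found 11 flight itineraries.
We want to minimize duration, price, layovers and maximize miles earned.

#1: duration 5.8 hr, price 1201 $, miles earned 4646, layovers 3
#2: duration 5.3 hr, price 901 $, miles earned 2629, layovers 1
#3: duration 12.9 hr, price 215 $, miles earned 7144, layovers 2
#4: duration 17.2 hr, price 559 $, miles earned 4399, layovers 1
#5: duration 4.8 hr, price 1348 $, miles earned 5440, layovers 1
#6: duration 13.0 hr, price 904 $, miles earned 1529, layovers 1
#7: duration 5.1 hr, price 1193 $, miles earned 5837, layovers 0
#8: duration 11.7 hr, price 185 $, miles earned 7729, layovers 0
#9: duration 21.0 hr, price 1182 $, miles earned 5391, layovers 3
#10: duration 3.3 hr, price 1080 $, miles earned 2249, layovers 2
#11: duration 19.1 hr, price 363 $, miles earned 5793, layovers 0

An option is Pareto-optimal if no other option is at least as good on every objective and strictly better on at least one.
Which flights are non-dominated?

#1: dominated by #7 (duration 5.1≤5.8, price 1193≤1201, miles earned 5837≥4646, layovers 0≤3).
#2: not dominated.
#3: dominated by #8 (duration 11.7≤12.9, price 185≤215, miles earned 7729≥7144, layovers 0≤2).
#4: dominated by #8 (duration 11.7≤17.2, price 185≤559, miles earned 7729≥4399, layovers 0≤1).
#5: not dominated.
#6: dominated by #2 (duration 5.3≤13.0, price 901≤904, miles earned 2629≥1529, layovers 1≤1).
#7: not dominated.
#8: not dominated (best price).
#9: dominated by #3 (duration 12.9≤21.0, price 215≤1182, miles earned 7144≥5391, layovers 2≤3).
#10: not dominated (best duration).
#11: dominated by #8 (duration 11.7≤19.1, price 185≤363, miles earned 7729≥5793, layovers 0≤0).

#2, #5, #7, #8, #10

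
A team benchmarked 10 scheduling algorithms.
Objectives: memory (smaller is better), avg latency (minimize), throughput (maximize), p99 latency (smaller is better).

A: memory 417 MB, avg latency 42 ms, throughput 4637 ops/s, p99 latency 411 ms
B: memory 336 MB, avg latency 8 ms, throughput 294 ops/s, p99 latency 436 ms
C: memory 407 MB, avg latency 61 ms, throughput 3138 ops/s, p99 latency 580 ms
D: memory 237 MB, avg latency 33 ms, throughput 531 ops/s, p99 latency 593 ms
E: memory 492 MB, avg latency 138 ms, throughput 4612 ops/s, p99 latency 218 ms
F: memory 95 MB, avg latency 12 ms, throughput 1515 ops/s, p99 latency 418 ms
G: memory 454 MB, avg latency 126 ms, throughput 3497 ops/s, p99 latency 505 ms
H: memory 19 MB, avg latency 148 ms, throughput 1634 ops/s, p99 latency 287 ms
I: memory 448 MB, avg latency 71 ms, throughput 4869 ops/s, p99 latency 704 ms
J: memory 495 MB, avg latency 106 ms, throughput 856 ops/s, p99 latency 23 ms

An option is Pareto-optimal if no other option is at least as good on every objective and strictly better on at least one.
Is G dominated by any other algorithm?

Yes

A vs G: memory 417≤454, avg latency 42≤126, throughput 4637≥3497, p99 latency 411≤505 — A is at least as good on every objective and strictly better on at least one, so A dominates G.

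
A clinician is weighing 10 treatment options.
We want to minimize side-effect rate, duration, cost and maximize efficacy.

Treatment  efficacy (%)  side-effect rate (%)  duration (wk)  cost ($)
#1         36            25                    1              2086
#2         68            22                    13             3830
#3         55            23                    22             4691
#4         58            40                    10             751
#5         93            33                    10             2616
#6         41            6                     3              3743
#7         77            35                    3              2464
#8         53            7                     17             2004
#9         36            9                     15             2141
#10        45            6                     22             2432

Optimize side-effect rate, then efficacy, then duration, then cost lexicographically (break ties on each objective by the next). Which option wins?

#10

First minimize side-effect rate: best is 6, kept {#6, #10}.
Then maximize efficacy: best is 45, kept {#10}.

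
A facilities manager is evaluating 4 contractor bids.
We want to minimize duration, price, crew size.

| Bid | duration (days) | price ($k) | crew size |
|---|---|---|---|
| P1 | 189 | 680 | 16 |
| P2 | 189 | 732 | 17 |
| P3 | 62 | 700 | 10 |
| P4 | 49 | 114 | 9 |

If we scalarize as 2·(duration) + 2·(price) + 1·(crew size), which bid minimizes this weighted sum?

P4

P1: 2·189 + 2·680 + 1·16 = 1754
P2: 2·189 + 2·732 + 1·17 = 1859
P3: 2·62 + 2·700 + 1·10 = 1534
P4: 2·49 + 2·114 + 1·9 = 335
Lowest: P4 at 335.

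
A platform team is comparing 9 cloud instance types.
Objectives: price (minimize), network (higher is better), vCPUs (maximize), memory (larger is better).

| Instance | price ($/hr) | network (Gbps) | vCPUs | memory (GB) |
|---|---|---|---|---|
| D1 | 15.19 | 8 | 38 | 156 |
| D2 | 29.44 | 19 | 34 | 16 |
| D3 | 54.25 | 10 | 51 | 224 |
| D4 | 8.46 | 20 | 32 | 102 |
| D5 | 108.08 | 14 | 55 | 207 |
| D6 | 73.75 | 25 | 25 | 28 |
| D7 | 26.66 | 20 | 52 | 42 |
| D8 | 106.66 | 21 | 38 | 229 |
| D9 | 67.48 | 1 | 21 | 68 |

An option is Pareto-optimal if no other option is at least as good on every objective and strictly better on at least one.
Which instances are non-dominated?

D1: not dominated.
D2: dominated by D7 (price 26.66≤29.44, network 20≥19, vCPUs 52≥34, memory 42≥16).
D3: not dominated.
D4: not dominated (best price).
D5: not dominated (best vCPUs).
D6: not dominated (best network).
D7: not dominated.
D8: not dominated (best memory).
D9: dominated by D1 (price 15.19≤67.48, network 8≥1, vCPUs 38≥21, memory 156≥68).

D1, D3, D4, D5, D6, D7, D8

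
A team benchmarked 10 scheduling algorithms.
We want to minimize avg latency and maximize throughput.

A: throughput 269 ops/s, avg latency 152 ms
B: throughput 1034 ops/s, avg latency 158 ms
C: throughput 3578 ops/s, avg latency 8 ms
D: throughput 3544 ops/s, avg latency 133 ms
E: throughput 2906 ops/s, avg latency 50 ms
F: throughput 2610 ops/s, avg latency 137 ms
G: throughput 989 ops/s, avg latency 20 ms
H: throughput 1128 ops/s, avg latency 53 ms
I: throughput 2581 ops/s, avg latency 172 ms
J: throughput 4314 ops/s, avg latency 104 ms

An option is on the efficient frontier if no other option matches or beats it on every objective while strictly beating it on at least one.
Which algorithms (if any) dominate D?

C: throughput 3578≥3544, avg latency 8≤133 — dominates D.
J: throughput 4314≥3544, avg latency 104≤133 — dominates D.
Others (A, B, E, F, G, H, I) are each worse than D on at least one objective.

C, J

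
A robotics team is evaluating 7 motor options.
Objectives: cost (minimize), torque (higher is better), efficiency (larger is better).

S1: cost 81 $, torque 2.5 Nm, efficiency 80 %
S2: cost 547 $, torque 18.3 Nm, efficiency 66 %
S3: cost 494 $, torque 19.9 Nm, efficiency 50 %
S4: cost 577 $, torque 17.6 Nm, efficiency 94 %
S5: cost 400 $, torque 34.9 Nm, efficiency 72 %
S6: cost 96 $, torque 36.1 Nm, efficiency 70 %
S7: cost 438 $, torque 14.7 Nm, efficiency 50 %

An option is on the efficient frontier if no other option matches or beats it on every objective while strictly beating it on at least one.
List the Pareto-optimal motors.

S1, S4, S5, S6

S1: not dominated (best cost).
S2: dominated by S5 (cost 400≤547, torque 34.9≥18.3, efficiency 72≥66).
S3: dominated by S5 (cost 400≤494, torque 34.9≥19.9, efficiency 72≥50).
S4: not dominated (best efficiency).
S5: not dominated.
S6: not dominated (best torque).
S7: dominated by S5 (cost 400≤438, torque 34.9≥14.7, efficiency 72≥50).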